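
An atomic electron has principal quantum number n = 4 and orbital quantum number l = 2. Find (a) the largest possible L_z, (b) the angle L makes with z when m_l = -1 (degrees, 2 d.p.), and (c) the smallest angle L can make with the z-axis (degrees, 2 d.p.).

L_z,max = 2ℏ; θ(m_l=-1) ≈ 114.09°; θ_min ≈ 35.26°

L_z,max = lℏ = 2ℏ.
For m_l = -1: cos θ = -1/√6, θ ≈ 114.09°.
cos θ_min = 2/√6, so θ_min ≈ 35.26°.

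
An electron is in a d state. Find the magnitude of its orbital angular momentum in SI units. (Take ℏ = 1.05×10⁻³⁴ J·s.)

|L| = 2.57×10⁻³⁴ J·s

The letter d corresponds to l = 2.
|L| = ℏ√(l(l+1)) = ℏ√(2·3) = √6 ℏ
Numerically, |L| = 2.449 × (1.05×10⁻³⁴ J·s) = 2.57×10⁻³⁴ J·s.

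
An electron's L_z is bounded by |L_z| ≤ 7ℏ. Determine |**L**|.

The maximum L_z equals lℏ, giving l = 7.
Then |L| = ℏ√(7·8) = 2√14 ℏ.

|L| = 2√14 ℏ ≈ 7.483ℏ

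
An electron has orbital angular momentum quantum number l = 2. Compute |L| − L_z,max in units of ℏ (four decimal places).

|L| = √6 ℏ ≈ 2.4495ℏ, while L_z,max = lℏ = 2ℏ.
The difference is (√6 − 2)ℏ ≈ 0.4495ℏ.

|L| − L_z,max ≈ 0.4495ℏ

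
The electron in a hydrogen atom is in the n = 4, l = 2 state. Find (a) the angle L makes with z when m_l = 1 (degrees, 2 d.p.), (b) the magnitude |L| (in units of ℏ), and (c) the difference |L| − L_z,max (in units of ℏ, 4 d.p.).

θ(m_l=1) ≈ 65.91°; |L| = √6 ℏ ≈ 2.449ℏ; |L|−L_z,max ≈ 0.4495ℏ

For m_l = 1: cos θ = 1/√6, θ ≈ 65.91°.
|L| = ℏ√(2·3) = √6 ℏ ≈ 2.449ℏ.
|L| − L_z,max = (√6 − 2)ℏ ≈ 0.4495ℏ.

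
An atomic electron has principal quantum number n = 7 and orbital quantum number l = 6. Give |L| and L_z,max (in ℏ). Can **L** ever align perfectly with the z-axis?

No: L_z,max = 6ℏ < |L| = √42 ℏ ≈ 6.481ℏ

|L| = √42 ℏ ≈ 6.4807ℏ, while L_z,max = lℏ = 6ℏ.
Since |L| > L_z,max, the vector can never point exactly along z; the closest it comes is θ_min = arccos(6/√42) ≈ 22.2°.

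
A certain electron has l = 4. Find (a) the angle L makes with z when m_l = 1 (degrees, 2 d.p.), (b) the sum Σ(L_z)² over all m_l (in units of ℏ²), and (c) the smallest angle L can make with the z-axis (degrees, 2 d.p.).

θ(m_l=1) ≈ 77.08°; Σ(L_z)² = 60 ℏ²; θ_min ≈ 26.57°

For m_l = 1: cos θ = 1/√20, θ ≈ 77.08°.
Σ m_l² = 60, so Σ(L_z)² = 60 ℏ².
cos θ_min = 4/√20, so θ_min ≈ 26.57°.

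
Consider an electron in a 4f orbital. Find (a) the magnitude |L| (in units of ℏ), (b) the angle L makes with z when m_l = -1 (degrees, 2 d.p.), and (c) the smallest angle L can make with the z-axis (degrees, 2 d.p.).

|L| = 2√3 ℏ ≈ 3.464ℏ; θ(m_l=-1) ≈ 106.78°; θ_min ≈ 30.00°

The 4f subshell has l = 3.
|L| = ℏ√(3·4) = 2√3 ℏ ≈ 3.464ℏ.
For m_l = -1: cos θ = -1/√12, θ ≈ 106.78°.
cos θ_min = 3/√12, so θ_min ≈ 30.00°.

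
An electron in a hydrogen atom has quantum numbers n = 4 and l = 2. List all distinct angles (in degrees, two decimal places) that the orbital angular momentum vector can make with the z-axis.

θ ∈ {35.26°, 65.91°, 90.00°, 114.09°, 144.74°}

|L| = √(l(l+1)) ℏ = √6 ℏ.
cos θ = m_l/√6 for each m_l ∈ {-2, -1, 0, 1, 2}.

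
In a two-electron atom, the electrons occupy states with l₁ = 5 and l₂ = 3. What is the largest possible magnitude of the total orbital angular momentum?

By the triangle rule, |l₁ − l₂| ≤ L ≤ l₁ + l₂.
L ∈ {2, 3, 4, 5, 6, 7, 8}.
The largest magnitude corresponds to L = 8: |L_tot| = ℏ√(8·9) = 6√2 ℏ.

|L_tot|_max = 6√2 ℏ ≈ 8.485ℏ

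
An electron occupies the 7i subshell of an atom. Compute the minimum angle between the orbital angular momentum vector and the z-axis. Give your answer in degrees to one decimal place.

θ_min ≈ 22.2°

For 7i, l = 6.
|L| = ℏ√(l(l+1)) = √42 ℏ.
The smallest angle corresponds to the largest L_z, i.e. m_l = l = 6, giving L_z = 6ℏ.
cos θ_min = 6/√42, so θ_min ≈ 22.2°.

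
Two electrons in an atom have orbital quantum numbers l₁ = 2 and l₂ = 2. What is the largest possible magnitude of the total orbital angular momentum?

Angular momentum addition gives L = |l₁ − l₂|, …, l₁ + l₂.
Allowed values: L = 0, 1, 2, 3, 4.
The largest magnitude corresponds to L = 4: |L_tot| = ℏ√(4·5) = 2√5 ℏ.

|L_tot|_max = 2√5 ℏ ≈ 4.472ℏ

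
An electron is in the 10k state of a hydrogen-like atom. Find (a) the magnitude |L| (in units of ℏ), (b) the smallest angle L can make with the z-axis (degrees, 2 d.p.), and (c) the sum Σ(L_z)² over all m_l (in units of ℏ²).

10k means n = 10, l = 7.
|L| = ℏ√(7·8) = 2√14 ℏ ≈ 7.483ℏ.
cos θ_min = 7/√56, so θ_min ≈ 20.70°.
Σ m_l² = 280, so Σ(L_z)² = 280 ℏ².

|L| = 2√14 ℏ ≈ 7.483ℏ; θ_min ≈ 20.70°; Σ(L_z)² = 280 ℏ²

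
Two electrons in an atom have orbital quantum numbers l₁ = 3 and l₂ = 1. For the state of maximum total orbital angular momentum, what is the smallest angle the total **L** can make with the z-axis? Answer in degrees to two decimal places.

By the triangle rule, |l₁ − l₂| ≤ L ≤ l₁ + l₂.
L ∈ {2, 3, 4}.
The maximum is L = 4, with |L_tot| = ℏ√(4·5) = 2√5 ℏ.
The minimum angle with z is arccos(4/√20) ≈ 26.57°.

θ_min ≈ 26.57°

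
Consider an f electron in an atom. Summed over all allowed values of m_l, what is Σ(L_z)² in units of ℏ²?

An f state has l = 3.
The allowed m_l values are -3, -2, -1, 0, 1, 2, 3.
Σ m_l² = l(l+1)(2l+1)/3 = 3·4·7/3 = 28.

Σ(L_z)² = 28 ℏ²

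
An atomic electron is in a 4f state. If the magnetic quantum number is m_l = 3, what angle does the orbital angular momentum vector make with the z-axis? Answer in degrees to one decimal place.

θ ≈ 30.0°

4f means n = 4, l = 3.
|L| = ℏ√(l(l+1)) = 2√3 ℏ.
L_z = m_l ℏ = 3ℏ.
cos θ = L_z/|L| = 3/√12, so θ ≈ 30.0°.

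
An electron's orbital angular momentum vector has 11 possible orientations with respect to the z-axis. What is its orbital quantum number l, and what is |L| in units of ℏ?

l = 5, |L| = √30 ℏ ≈ 5.477ℏ

Since there are 2l+1 = 11 values of m_l, l = 5.
Then |L| = √(l(l+1)) ℏ = √30 ℏ.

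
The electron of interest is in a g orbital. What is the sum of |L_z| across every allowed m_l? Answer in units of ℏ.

Σ|L_z| = 20 ℏ

G corresponds to l = 4.
m_l runs from −4 to 4, i.e. {-4, -3, -2, -1, 0, 1, 2, 3, 4}.
Σ|m_l| = 2(1+2+…+4) = 20.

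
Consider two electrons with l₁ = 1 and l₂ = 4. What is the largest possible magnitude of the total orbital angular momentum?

|L_tot|_max = √30 ℏ ≈ 5.477ℏ

L runs from |1 − 4| = 3 to 1 + 4 = 5.
Allowed values: L = 3, 4, 5.
The largest magnitude corresponds to L = 5: |L_tot| = ℏ√(5·6) = √30 ℏ.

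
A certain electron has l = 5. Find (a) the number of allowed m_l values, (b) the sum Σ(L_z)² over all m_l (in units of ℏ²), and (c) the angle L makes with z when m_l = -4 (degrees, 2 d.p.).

There are 2l+1 = 11 values of m_l.
Σ m_l² = 110, so Σ(L_z)² = 110 ℏ².
For m_l = -4: cos θ = -4/√30, θ ≈ 136.91°.

11 values; Σ(L_z)² = 110 ℏ²; θ(m_l=-4) ≈ 136.91°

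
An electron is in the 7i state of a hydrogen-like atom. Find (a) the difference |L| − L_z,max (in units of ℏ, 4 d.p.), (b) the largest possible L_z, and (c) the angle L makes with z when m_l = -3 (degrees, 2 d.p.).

The 7i subshell has l = 6.
|L| − L_z,max = (√42 − 6)ℏ ≈ 0.4807ℏ.
L_z,max = lℏ = 6ℏ.
For m_l = -3: cos θ = -3/√42, θ ≈ 117.58°.

|L|−L_z,max ≈ 0.4807ℏ; L_z,max = 6ℏ; θ(m_l=-3) ≈ 117.58°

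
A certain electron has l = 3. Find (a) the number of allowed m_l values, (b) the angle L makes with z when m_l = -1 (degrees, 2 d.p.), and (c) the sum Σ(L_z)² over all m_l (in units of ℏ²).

7 values; θ(m_l=-1) ≈ 106.78°; Σ(L_z)² = 28 ℏ²

There are 2l+1 = 7 values of m_l.
For m_l = -1: cos θ = -1/√12, θ ≈ 106.78°.
Σ m_l² = 28, so Σ(L_z)² = 28 ℏ².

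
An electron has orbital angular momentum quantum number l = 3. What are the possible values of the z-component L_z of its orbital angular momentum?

L_z = m_l ℏ with m_l ranging from −l to +l in integer steps.
For l = 3: m_l ∈ {-3, -2, -1, 0, 1, 2, 3}.

L_z ∈ {−3ℏ, −2ℏ, −ℏ, 0, ℏ, 2ℏ, 3ℏ}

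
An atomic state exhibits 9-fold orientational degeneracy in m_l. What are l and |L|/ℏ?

Since there are 2l+1 = 9 values of m_l, l = 4.
Then |L| = √(l(l+1)) ℏ = 2√5 ℏ.

l = 4, |L| = 2√5 ℏ ≈ 4.472ℏ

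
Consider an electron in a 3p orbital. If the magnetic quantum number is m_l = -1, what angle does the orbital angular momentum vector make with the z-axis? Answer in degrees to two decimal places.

For 3p, l = 1.
|L| = √(l(l+1)) ℏ = √2 ℏ.
L_z = m_l ℏ = −1ℏ.
cos θ = L_z/|L| = -1/√2, so θ ≈ 135.00°.

θ ≈ 135.00°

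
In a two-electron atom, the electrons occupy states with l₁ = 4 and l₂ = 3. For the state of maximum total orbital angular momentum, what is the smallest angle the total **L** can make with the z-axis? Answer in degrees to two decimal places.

L runs from |4 − 3| = 1 to 4 + 3 = 7.
So L can be 1, 2, 3, 4, 5, 6, 7.
The maximum is L = 7, with |L_tot| = ℏ√(7·8) = 2√14 ℏ.
The minimum angle with z is arccos(7/√56) ≈ 20.70°.

θ_min ≈ 20.70°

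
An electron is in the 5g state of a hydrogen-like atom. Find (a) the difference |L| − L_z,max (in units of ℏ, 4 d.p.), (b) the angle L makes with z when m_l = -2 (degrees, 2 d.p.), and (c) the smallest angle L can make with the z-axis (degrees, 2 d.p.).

The 5g subshell has l = 4.
|L| − L_z,max = (2√5 − 4)ℏ ≈ 0.4721ℏ.
For m_l = -2: cos θ = -2/√20, θ ≈ 116.57°.
cos θ_min = 4/√20, so θ_min ≈ 26.57°.

|L|−L_z,max ≈ 0.4721ℏ; θ(m_l=-2) ≈ 116.57°; θ_min ≈ 26.57°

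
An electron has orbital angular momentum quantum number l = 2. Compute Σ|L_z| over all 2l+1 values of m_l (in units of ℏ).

Σ|L_z| = 6 ℏ

The allowed m_l values are -2, -1, 0, 1, 2.
Σ|m_l| = l(l+1) = 6.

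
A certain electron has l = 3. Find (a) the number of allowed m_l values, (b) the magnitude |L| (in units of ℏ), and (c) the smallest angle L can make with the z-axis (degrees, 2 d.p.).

7 values; |L| = 2√3 ℏ ≈ 3.464ℏ; θ_min ≈ 30.00°

There are 2l+1 = 7 values of m_l.
|L| = ℏ√(3·4) = 2√3 ℏ ≈ 3.464ℏ.
cos θ_min = 3/√12, so θ_min ≈ 30.00°.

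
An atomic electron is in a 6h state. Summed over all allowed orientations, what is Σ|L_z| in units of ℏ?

6h means n = 6, l = 5.
m_l ∈ {-5, -4, -3, -2, -1, 0, 1, 2, 3, 4, 5}.
Σ|m_l| = 2·5(5+1)/2 = 30.

Σ|L_z| = 30 ℏ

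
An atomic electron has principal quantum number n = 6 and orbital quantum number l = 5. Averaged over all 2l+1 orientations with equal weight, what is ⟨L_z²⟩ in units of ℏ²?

⟨L_z²⟩ = 10 ℏ²

m_l ∈ {-5, -4, -3, -2, -1, 0, 1, 2, 3, 4, 5}.
Average of L_z² over 11 states: 110/11 ℏ² = 10 ℏ².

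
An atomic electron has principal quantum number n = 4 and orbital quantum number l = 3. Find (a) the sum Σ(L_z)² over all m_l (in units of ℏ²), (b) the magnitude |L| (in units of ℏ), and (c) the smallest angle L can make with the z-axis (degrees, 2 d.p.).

Σ m_l² = 28, so Σ(L_z)² = 28 ℏ².
|L| = ℏ√(3·4) = 2√3 ℏ ≈ 3.464ℏ.
cos θ_min = 3/√12, so θ_min ≈ 30.00°.

Σ(L_z)² = 28 ℏ²; |L| = 2√3 ℏ ≈ 3.464ℏ; θ_min ≈ 30.00°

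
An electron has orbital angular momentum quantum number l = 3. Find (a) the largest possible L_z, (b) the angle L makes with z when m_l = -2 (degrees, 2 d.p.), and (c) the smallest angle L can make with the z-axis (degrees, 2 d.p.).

L_z,max = 3ℏ; θ(m_l=-2) ≈ 125.26°; θ_min ≈ 30.00°

L_z,max = lℏ = 3ℏ.
For m_l = -2: cos θ = -2/√12, θ ≈ 125.26°.
cos θ_min = 3/√12, so θ_min ≈ 30.00°.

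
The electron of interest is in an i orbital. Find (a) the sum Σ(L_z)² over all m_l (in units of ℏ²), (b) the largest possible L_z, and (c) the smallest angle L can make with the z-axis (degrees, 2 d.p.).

Σ(L_z)² = 182 ℏ²; L_z,max = 6ℏ; θ_min ≈ 22.21°

For an i orbital, l = 6.
Σ m_l² = 182, so Σ(L_z)² = 182 ℏ².
L_z,max = lℏ = 6ℏ.
cos θ_min = 6/√42, so θ_min ≈ 22.21°.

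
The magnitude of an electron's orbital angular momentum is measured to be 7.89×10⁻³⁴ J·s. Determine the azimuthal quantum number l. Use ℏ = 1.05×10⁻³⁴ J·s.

Dividing by ℏ: |L|/ℏ ≈ 7.514.
l(l+1) ≈ 7.514² ≈ 56.46, so l = 7.

l = 7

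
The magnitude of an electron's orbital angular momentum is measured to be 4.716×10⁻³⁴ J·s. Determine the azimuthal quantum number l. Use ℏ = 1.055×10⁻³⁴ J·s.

|L|/ℏ = (4.716×10⁻³⁴)/(1.055×10⁻³⁴) ≈ 4.470.
Set l(l+1) = 19.98; the integer solution is l = 4.

l = 4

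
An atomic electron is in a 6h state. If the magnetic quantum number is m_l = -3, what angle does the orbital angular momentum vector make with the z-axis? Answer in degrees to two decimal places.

The 6h subshell has l = 5.
|L|² = l(l+1)ℏ² = 30ℏ², so |L| = √30 ℏ.
L_z = m_l ℏ = −3ℏ.
cos θ = L_z/|L| = -3/√30, so θ ≈ 123.21°.

θ ≈ 123.21°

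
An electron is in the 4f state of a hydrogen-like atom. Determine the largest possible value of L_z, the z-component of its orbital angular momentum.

L_z,max = 3ℏ

4f means n = 4, l = 3.
L_z = m_l ℏ with m_l ∈ {−3, …, 3}; the maximum is m_l = 3.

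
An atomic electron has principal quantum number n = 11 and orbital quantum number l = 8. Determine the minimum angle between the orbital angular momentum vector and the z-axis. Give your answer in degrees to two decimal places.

θ_min ≈ 19.47°

|L| = ℏ√(l(l+1)) = 6√2 ℏ.
The smallest angle corresponds to the largest L_z, i.e. m_l = l = 8, giving L_z = 8ℏ.
cos θ_min = 8/√72, so θ_min ≈ 19.47°.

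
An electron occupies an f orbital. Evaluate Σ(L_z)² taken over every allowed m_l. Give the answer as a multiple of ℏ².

Σ(L_z)² = 28 ℏ²

F corresponds to l = 3.
m_l runs from −3 to 3, i.e. {-3, -2, -1, 0, 1, 2, 3}.
Σ m_l² = l(l+1)(2l+1)/3 = 3·4·7/3 = 28.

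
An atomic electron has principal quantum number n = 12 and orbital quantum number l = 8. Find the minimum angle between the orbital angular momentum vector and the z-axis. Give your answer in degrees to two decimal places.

θ_min ≈ 19.47°

|L|² = l(l+1)ℏ² = 72ℏ², so |L| = 6√2 ℏ.
The smallest angle corresponds to the largest L_z, i.e. m_l = l = 8, giving L_z = 8ℏ.
cos θ_min = 8/√72, so θ_min ≈ 19.47°.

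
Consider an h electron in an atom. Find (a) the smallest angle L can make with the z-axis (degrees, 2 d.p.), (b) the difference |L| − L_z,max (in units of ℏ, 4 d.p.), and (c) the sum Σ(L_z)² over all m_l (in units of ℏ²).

θ_min ≈ 24.09°; |L|−L_z,max ≈ 0.4772ℏ; Σ(L_z)² = 110 ℏ²

The letter h corresponds to l = 5.
cos θ_min = 5/√30, so θ_min ≈ 24.09°.
|L| − L_z,max = (√30 − 5)ℏ ≈ 0.4772ℏ.
Σ m_l² = 110, so Σ(L_z)² = 110 ℏ².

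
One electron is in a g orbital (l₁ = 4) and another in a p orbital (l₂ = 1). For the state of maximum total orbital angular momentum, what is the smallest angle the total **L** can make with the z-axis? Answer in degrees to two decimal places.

By the triangle rule, |l₁ − l₂| ≤ L ≤ l₁ + l₂.
Allowed values: L = 3, 4, 5.
The maximum is L = 5, with |L_tot| = ℏ√(5·6) = √30 ℏ.
The minimum angle with z is arccos(5/√30) ≈ 24.09°.

θ_min ≈ 24.09°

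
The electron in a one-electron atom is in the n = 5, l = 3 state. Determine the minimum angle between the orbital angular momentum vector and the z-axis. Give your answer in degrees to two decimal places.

θ_min ≈ 30.00°

|L| = ℏ√(l(l+1)) = 2√3 ℏ.
The smallest angle corresponds to the largest L_z, i.e. m_l = l = 3, giving L_z = 3ℏ.
cos θ_min = 3/√12, so θ_min ≈ 30.00°.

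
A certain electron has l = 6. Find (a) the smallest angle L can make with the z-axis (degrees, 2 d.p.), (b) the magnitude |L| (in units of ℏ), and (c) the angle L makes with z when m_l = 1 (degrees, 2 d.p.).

θ_min ≈ 22.21°; |L| = √42 ℏ ≈ 6.481ℏ; θ(m_l=1) ≈ 81.12°

cos θ_min = 6/√42, so θ_min ≈ 22.21°.
|L| = ℏ√(6·7) = √42 ℏ ≈ 6.481ℏ.
For m_l = 1: cos θ = 1/√42, θ ≈ 81.12°.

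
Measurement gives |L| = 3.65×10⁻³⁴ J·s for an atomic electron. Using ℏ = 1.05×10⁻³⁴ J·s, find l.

l = 3

Dividing by ℏ: |L|/ℏ ≈ 3.476.
l(l+1) ≈ 3.476² ≈ 12.08, so l = 3.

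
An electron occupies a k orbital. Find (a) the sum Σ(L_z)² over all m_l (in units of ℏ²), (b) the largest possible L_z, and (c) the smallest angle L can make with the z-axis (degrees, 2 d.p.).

Σ(L_z)² = 280 ℏ²; L_z,max = 7ℏ; θ_min ≈ 20.70°

The letter k corresponds to l = 7.
Σ m_l² = 280, so Σ(L_z)² = 280 ℏ².
L_z,max = lℏ = 7ℏ.
cos θ_min = 7/√56, so θ_min ≈ 20.70°.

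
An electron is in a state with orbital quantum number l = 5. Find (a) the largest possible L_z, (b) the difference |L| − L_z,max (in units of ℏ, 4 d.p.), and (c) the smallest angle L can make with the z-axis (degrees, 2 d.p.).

L_z,max = lℏ = 5ℏ.
|L| − L_z,max = (√30 − 5)ℏ ≈ 0.4772ℏ.
cos θ_min = 5/√30, so θ_min ≈ 24.09°.

L_z,max = 5ℏ; |L|−L_z,max ≈ 0.4772ℏ; θ_min ≈ 24.09°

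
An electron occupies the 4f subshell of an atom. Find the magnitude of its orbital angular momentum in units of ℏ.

4f means n = 4, l = 3.
|L| = ℏ√(l(l+1)) = ℏ√(3·4) = 2√3 ℏ

|L| = 2√3 ℏ ≈ 3.464ℏ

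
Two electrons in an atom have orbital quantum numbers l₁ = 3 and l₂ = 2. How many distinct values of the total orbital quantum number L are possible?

5

The total orbital quantum number L ranges from |l₁ − l₂| to l₁ + l₂ in integer steps.
Allowed values: L = 1, 2, 3, 4, 5.
That is 5 values.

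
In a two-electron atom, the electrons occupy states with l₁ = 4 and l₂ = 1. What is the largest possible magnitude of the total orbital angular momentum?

By the triangle rule, |l₁ − l₂| ≤ L ≤ l₁ + l₂.
Allowed values: L = 3, 4, 5.
The largest magnitude corresponds to L = 5: |L_tot| = ℏ√(5·6) = √30 ℏ.

|L_tot|_max = √30 ℏ ≈ 5.477ℏ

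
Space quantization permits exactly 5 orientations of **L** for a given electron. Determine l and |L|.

l = 2, |L| = √6 ℏ ≈ 2.449ℏ

5 = 2l + 1, so l = (5−1)/2 = 2.
|L| = ℏ√(l(l+1)) = ℏ√(2·3) = √6 ℏ.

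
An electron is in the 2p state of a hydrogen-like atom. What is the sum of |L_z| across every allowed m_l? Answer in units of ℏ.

Σ|L_z| = 2 ℏ

For 2p, l = 1.
m_l ∈ {-1, 0, 1}.
Σ|m_l| = 2·1(1+1)/2 = 2.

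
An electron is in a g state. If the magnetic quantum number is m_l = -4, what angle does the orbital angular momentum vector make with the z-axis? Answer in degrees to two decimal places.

A g state has l = 4.
|L|² = l(l+1)ℏ² = 20ℏ², so |L| = 2√5 ℏ.
L_z = m_l ℏ = −4ℏ.
cos θ = L_z/|L| = -4/√20, so θ ≈ 153.43°.

θ ≈ 153.43°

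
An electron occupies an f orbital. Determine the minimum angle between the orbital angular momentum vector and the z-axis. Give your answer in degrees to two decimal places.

θ_min ≈ 30.00°

The letter f corresponds to l = 3.
|L| = √(l(l+1)) ℏ = 2√3 ℏ.
The smallest angle corresponds to the largest L_z, i.e. m_l = l = 3, giving L_z = 3ℏ.
cos θ_min = 3/√12, so θ_min ≈ 30.00°.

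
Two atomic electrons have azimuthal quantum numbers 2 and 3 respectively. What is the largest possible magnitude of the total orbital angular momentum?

By the triangle rule, |l₁ − l₂| ≤ L ≤ l₁ + l₂.
L ∈ {1, 2, 3, 4, 5}.
The largest magnitude corresponds to L = 5: |L_tot| = ℏ√(5·6) = √30 ℏ.

|L_tot|_max = √30 ℏ ≈ 5.477ℏ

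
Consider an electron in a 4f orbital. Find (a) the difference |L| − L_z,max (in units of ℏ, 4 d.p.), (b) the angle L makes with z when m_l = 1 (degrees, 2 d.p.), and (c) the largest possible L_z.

4f means n = 4, l = 3.
|L| − L_z,max = (2√3 − 3)ℏ ≈ 0.4641ℏ.
For m_l = 1: cos θ = 1/√12, θ ≈ 73.22°.
L_z,max = lℏ = 3ℏ.

|L|−L_z,max ≈ 0.4641ℏ; θ(m_l=1) ≈ 73.22°; L_z,max = 3ℏ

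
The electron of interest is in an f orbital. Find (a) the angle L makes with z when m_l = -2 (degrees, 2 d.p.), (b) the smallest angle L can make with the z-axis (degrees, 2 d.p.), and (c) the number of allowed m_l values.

The letter f corresponds to l = 3.
For m_l = -2: cos θ = -2/√12, θ ≈ 125.26°.
cos θ_min = 3/√12, so θ_min ≈ 30.00°.
There are 2l+1 = 7 values of m_l.

θ(m_l=-2) ≈ 125.26°; θ_min ≈ 30.00°; 7 values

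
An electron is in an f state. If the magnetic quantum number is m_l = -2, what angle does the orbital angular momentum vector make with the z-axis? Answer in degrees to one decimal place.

An f state has l = 3.
|L| = ℏ√(l(l+1)) = 2√3 ℏ.
L_z = m_l ℏ = −2ℏ.
cos θ = L_z/|L| = -2/√12, so θ ≈ 125.3°.

θ ≈ 125.3°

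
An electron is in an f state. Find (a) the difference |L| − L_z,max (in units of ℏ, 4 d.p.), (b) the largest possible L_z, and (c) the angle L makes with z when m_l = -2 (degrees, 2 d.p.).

The letter f corresponds to l = 3.
|L| − L_z,max = (2√3 − 3)ℏ ≈ 0.4641ℏ.
L_z,max = lℏ = 3ℏ.
For m_l = -2: cos θ = -2/√12, θ ≈ 125.26°.

|L|−L_z,max ≈ 0.4641ℏ; L_z,max = 3ℏ; θ(m_l=-2) ≈ 125.26°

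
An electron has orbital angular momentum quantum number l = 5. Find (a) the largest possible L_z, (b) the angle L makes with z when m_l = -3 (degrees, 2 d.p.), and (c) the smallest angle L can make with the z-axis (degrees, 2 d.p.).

L_z,max = 5ℏ; θ(m_l=-3) ≈ 123.21°; θ_min ≈ 24.09°

L_z,max = lℏ = 5ℏ.
For m_l = -3: cos θ = -3/√30, θ ≈ 123.21°.
cos θ_min = 5/√30, so θ_min ≈ 24.09°.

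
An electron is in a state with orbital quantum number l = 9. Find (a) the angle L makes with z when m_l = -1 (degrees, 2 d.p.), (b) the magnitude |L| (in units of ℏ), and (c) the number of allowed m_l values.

For m_l = -1: cos θ = -1/√90, θ ≈ 96.05°.
|L| = ℏ√(9·10) = 3√10 ℏ ≈ 9.487ℏ.
There are 2l+1 = 19 values of m_l.

θ(m_l=-1) ≈ 96.05°; |L| = 3√10 ℏ ≈ 9.487ℏ; 19 values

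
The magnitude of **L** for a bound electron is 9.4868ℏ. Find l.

l = 9

Since |L|² = l(l+1)ℏ², l(l+1) = 90.
The positive root is l = 9.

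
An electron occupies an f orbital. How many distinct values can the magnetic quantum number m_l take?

7

An f state has l = 3.
The number of m_l values is 2l + 1 = 2·3 + 1 = 7.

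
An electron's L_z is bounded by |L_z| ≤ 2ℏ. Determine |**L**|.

L_z,max = lℏ, so l = 2.
|L| = √(l(l+1)) ℏ = √6 ℏ.

|L| = √6 ℏ ≈ 2.449ℏ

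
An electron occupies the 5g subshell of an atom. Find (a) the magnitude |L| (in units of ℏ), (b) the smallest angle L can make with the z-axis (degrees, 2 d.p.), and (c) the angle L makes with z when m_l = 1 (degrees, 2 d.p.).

The 5g subshell has l = 4.
|L| = ℏ√(4·5) = 2√5 ℏ ≈ 4.472ℏ.
cos θ_min = 4/√20, so θ_min ≈ 26.57°.
For m_l = 1: cos θ = 1/√20, θ ≈ 77.08°.

|L| = 2√5 ℏ ≈ 4.472ℏ; θ_min ≈ 26.57°; θ(m_l=1) ≈ 77.08°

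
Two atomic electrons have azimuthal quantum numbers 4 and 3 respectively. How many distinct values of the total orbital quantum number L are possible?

The total orbital quantum number L ranges from |l₁ − l₂| to l₁ + l₂ in integer steps.
So L can be 1, 2, 3, 4, 5, 6, 7.
That is 7 values.

7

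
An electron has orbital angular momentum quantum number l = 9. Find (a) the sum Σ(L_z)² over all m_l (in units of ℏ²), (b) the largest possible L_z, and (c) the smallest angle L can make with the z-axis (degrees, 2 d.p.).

Σ m_l² = 570, so Σ(L_z)² = 570 ℏ².
L_z,max = lℏ = 9ℏ.
cos θ_min = 9/√90, so θ_min ≈ 18.43°.

Σ(L_z)² = 570 ℏ²; L_z,max = 9ℏ; θ_min ≈ 18.43°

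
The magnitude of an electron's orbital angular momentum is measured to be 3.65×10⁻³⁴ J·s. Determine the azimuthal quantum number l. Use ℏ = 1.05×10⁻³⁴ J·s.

l = 3

Dividing by ℏ: |L|/ℏ ≈ 3.476.
Set l(l+1) = 12.08; the integer solution is l = 3.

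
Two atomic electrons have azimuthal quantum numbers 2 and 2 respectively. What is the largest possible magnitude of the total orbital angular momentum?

The total orbital quantum number L ranges from |l₁ − l₂| to l₁ + l₂ in integer steps.
Allowed values: L = 0, 1, 2, 3, 4.
The largest magnitude corresponds to L = 4: |L_tot| = ℏ√(4·5) = 2√5 ℏ.

|L_tot|_max = 2√5 ℏ ≈ 4.472ℏ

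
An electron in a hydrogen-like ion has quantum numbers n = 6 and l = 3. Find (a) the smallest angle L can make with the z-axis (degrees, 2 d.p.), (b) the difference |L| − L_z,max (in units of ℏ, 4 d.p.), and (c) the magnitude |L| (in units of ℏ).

cos θ_min = 3/√12, so θ_min ≈ 30.00°.
|L| − L_z,max = (2√3 − 3)ℏ ≈ 0.4641ℏ.
|L| = ℏ√(3·4) = 2√3 ℏ ≈ 3.464ℏ.

θ_min ≈ 30.00°; |L|−L_z,max ≈ 0.4641ℏ; |L| = 2√3 ℏ ≈ 3.464ℏ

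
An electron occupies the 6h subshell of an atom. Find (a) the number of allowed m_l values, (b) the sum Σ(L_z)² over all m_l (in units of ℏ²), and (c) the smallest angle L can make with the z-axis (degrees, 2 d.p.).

11 values; Σ(L_z)² = 110 ℏ²; θ_min ≈ 24.09°

The 6h subshell has l = 5.
There are 2l+1 = 11 values of m_l.
Σ m_l² = 110, so Σ(L_z)² = 110 ℏ².
cos θ_min = 5/√30, so θ_min ≈ 24.09°.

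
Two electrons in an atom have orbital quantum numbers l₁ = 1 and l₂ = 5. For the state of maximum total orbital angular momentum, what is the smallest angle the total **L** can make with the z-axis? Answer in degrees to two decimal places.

By the triangle rule, |l₁ − l₂| ≤ L ≤ l₁ + l₂.
Allowed values: L = 4, 5, 6.
The maximum is L = 6, with |L_tot| = ℏ√(6·7) = √42 ℏ.
The minimum angle with z is arccos(6/√42) ≈ 22.21°.

θ_min ≈ 22.21°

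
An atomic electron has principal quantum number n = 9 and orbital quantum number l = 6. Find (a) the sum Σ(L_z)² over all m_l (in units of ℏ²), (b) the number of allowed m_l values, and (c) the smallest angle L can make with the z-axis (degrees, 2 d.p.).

Σ(L_z)² = 182 ℏ²; 13 values; θ_min ≈ 22.21°

Σ m_l² = 182, so Σ(L_z)² = 182 ℏ².
There are 2l+1 = 13 values of m_l.
cos θ_min = 6/√42, so θ_min ≈ 22.21°.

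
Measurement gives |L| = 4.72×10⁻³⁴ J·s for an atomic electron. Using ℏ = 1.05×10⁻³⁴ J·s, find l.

|L|/ℏ = (4.72×10⁻³⁴)/(1.05×10⁻³⁴) ≈ 4.495.
Set l(l+1) = 20.21; the integer solution is l = 4.

l = 4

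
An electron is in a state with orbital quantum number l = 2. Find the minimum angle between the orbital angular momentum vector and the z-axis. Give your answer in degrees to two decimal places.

|L|² = l(l+1)ℏ² = 6ℏ², so |L| = √6 ℏ.
The smallest angle corresponds to the largest L_z, i.e. m_l = l = 2, giving L_z = 2ℏ.
cos θ_min = 2/√6, so θ_min ≈ 35.26°.

θ_min ≈ 35.26°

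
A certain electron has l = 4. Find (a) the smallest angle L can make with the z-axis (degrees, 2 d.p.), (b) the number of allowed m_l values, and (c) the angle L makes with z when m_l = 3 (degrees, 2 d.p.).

θ_min ≈ 26.57°; 9 values; θ(m_l=3) ≈ 47.87°

cos θ_min = 4/√20, so θ_min ≈ 26.57°.
There are 2l+1 = 9 values of m_l.
For m_l = 3: cos θ = 3/√20, θ ≈ 47.87°.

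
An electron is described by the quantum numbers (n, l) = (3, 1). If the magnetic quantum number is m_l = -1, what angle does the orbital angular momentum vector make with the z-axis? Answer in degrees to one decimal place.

|L| = ℏ√(l(l+1)) = √2 ℏ.
L_z = m_l ℏ = −1ℏ.
cos θ = L_z/|L| = -1/√2, so θ ≈ 135.0°.

θ ≈ 135.0°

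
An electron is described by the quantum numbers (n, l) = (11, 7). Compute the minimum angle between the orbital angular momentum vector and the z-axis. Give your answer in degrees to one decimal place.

θ_min ≈ 20.7°

|L| = √(l(l+1)) ℏ = 2√14 ℏ.
The smallest angle corresponds to the largest L_z, i.e. m_l = l = 7, giving L_z = 7ℏ.
cos θ_min = 7/√56, so θ_min ≈ 20.7°.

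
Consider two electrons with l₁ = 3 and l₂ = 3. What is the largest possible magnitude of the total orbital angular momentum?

|L_tot|_max = √42 ℏ ≈ 6.481ℏ

Angular momentum addition gives L = |l₁ − l₂|, …, l₁ + l₂.
So L can be 0, 1, 2, 3, 4, 5, 6.
The largest magnitude corresponds to L = 6: |L_tot| = ℏ√(6·7) = √42 ℏ.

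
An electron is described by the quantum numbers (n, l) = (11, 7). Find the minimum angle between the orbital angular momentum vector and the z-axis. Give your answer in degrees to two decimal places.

|L|² = l(l+1)ℏ² = 56ℏ², so |L| = 2√14 ℏ.
The smallest angle corresponds to the largest L_z, i.e. m_l = l = 7, giving L_z = 7ℏ.
cos θ_min = 7/√56, so θ_min ≈ 20.70°.

θ_min ≈ 20.70°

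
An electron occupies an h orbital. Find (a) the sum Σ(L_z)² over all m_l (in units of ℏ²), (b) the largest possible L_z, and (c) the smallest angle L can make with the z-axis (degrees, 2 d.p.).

The letter h corresponds to l = 5.
Σ m_l² = 110, so Σ(L_z)² = 110 ℏ².
L_z,max = lℏ = 5ℏ.
cos θ_min = 5/√30, so θ_min ≈ 24.09°.

Σ(L_z)² = 110 ℏ²; L_z,max = 5ℏ; θ_min ≈ 24.09°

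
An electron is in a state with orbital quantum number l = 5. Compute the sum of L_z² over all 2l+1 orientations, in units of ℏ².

m_l runs from −5 to 5, i.e. {-5, -4, -3, -2, -1, 0, 1, 2, 3, 4, 5}.
Σ m_l² = l(l+1)(2l+1)/3 = 5·6·11/3 = 110.

Σ(L_z)² = 110 ℏ²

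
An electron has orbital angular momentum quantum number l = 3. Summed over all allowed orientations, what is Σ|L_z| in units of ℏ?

Σ|L_z| = 12 ℏ

m_l runs from −3 to 3, i.e. {-3, -2, -1, 0, 1, 2, 3}.
Σ|m_l| = 2(1+2+…+3) = 12.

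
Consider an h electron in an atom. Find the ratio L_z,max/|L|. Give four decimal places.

The letter h corresponds to l = 5.
|L| = √30 ℏ ≈ 5.4772ℏ, while L_z,max = lℏ = 5ℏ.
L_z,max/|L| = 5/√30 = 0.9129.

L_z,max/|L| = 0.9129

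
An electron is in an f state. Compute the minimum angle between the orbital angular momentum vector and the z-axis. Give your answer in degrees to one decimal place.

θ_min ≈ 30.0°

For an f orbital, l = 3.
|L| = ℏ√(l(l+1)) = 2√3 ℏ.
The smallest angle corresponds to the largest L_z, i.e. m_l = l = 3, giving L_z = 3ℏ.
cos θ_min = 3/√12, so θ_min ≈ 30.0°.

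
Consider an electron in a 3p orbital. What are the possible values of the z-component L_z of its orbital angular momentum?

L_z ∈ {−ℏ, 0, ℏ}

3p means n = 3, l = 1.
L_z = m_l ℏ with m_l ranging from −l to +l in integer steps.
For l = 1: m_l ∈ {-1, 0, 1}.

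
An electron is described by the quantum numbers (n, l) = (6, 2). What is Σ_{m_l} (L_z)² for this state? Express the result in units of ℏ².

m_l runs from −2 to 2, i.e. {-2, -1, 0, 1, 2}.
Summing m² from −2 to 2: Σ m_l² = 10.

Σ(L_z)² = 10 ℏ²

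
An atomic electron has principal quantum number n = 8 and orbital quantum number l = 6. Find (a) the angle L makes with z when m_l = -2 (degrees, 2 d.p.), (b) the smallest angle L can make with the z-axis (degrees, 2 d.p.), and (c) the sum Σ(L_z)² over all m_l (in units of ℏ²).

θ(m_l=-2) ≈ 107.98°; θ_min ≈ 22.21°; Σ(L_z)² = 182 ℏ²

For m_l = -2: cos θ = -2/√42, θ ≈ 107.98°.
cos θ_min = 6/√42, so θ_min ≈ 22.21°.
Σ m_l² = 182, so Σ(L_z)² = 182 ℏ².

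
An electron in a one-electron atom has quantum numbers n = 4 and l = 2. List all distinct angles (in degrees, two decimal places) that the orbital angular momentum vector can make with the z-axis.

|L| = ℏ√(l(l+1)) = √6 ℏ.
cos θ = m_l/√6 for each m_l ∈ {-2, -1, 0, 1, 2}.

θ ∈ {35.26°, 65.91°, 90.00°, 114.09°, 144.74°}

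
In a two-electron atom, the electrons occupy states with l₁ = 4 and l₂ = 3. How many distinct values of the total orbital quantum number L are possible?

7

L runs from |4 − 3| = 1 to 4 + 3 = 7.
L ∈ {1, 2, 3, 4, 5, 6, 7}.
That is 7 values.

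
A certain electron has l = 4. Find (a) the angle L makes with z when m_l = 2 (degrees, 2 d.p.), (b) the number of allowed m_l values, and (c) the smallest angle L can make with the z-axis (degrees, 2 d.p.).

θ(m_l=2) ≈ 63.43°; 9 values; θ_min ≈ 26.57°

For m_l = 2: cos θ = 2/√20, θ ≈ 63.43°.
There are 2l+1 = 9 values of m_l.
cos θ_min = 4/√20, so θ_min ≈ 26.57°.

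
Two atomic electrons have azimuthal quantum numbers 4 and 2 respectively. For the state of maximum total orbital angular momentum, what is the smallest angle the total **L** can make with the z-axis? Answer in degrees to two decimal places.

θ_min ≈ 22.21°

L runs from |4 − 2| = 2 to 4 + 2 = 6.
Allowed values: L = 2, 3, 4, 5, 6.
The maximum is L = 6, with |L_tot| = ℏ√(6·7) = √42 ℏ.
The minimum angle with z is arccos(6/√42) ≈ 22.21°.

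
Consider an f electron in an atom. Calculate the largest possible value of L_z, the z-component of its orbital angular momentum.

An f state has l = 3.
L_z = m_l ℏ with m_l ∈ {−3, …, 3}; the maximum is m_l = 3.

L_z,max = 3ℏ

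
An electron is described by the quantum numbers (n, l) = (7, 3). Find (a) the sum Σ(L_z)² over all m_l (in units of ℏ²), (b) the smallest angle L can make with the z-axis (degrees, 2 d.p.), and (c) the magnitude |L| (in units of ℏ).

Σ m_l² = 28, so Σ(L_z)² = 28 ℏ².
cos θ_min = 3/√12, so θ_min ≈ 30.00°.
|L| = ℏ√(3·4) = 2√3 ℏ ≈ 3.464ℏ.

Σ(L_z)² = 28 ℏ²; θ_min ≈ 30.00°; |L| = 2√3 ℏ ≈ 3.464ℏ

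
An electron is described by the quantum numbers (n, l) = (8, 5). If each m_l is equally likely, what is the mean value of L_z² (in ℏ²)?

m_l ∈ {-5, -4, -3, -2, -1, 0, 1, 2, 3, 4, 5}.
⟨L_z²⟩ = ℏ²·(Σ m_l²)/(2l+1) = ℏ²·110/11 = 10ℏ².

⟨L_z²⟩ = 10 ℏ²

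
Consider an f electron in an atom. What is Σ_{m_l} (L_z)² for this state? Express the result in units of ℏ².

Σ(L_z)² = 28 ℏ²

For an f orbital, l = 3.
m_l runs from −3 to 3, i.e. {-3, -2, -1, 0, 1, 2, 3}.
Σ m_l² = 2·(1 + 4 + 9) = 28.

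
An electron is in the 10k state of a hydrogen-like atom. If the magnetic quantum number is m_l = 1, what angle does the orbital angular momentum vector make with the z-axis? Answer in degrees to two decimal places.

For 10k, l = 7.
|L| = ℏ√(l(l+1)) = 2√14 ℏ.
L_z = m_l ℏ = 1ℏ.
cos θ = L_z/|L| = 1/√56, so θ ≈ 82.32°.

θ ≈ 82.32°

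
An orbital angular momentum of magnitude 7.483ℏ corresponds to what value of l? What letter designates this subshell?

l = 7 (k orbital)

Since |L|² = l(l+1)ℏ², l(l+1) = 56.
The positive root is l = 7.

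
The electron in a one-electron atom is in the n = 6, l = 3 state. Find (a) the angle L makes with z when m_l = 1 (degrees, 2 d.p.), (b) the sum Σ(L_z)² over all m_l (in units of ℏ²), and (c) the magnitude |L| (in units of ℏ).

For m_l = 1: cos θ = 1/√12, θ ≈ 73.22°.
Σ m_l² = 28, so Σ(L_z)² = 28 ℏ².
|L| = ℏ√(3·4) = 2√3 ℏ ≈ 3.464ℏ.

θ(m_l=1) ≈ 73.22°; Σ(L_z)² = 28 ℏ²; |L| = 2√3 ℏ ≈ 3.464ℏ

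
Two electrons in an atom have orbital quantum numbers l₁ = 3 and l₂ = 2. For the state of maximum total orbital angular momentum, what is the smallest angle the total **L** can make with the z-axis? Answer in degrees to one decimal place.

L runs from |3 − 2| = 1 to 3 + 2 = 5.
L ∈ {1, 2, 3, 4, 5}.
The maximum is L = 5, with |L_tot| = ℏ√(5·6) = √30 ℏ.
The minimum angle with z is arccos(5/√30) ≈ 24.1°.

θ_min ≈ 24.1°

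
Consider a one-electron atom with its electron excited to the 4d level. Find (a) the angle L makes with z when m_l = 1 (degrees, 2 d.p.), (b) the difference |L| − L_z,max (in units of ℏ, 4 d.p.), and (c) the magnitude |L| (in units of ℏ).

The 4d level has l = 2.
For m_l = 1: cos θ = 1/√6, θ ≈ 65.91°.
|L| − L_z,max = (√6 − 2)ℏ ≈ 0.4495ℏ.
|L| = ℏ√(2·3) = √6 ℏ ≈ 2.449ℏ.

θ(m_l=1) ≈ 65.91°; |L|−L_z,max ≈ 0.4495ℏ; |L| = √6 ℏ ≈ 2.449ℏ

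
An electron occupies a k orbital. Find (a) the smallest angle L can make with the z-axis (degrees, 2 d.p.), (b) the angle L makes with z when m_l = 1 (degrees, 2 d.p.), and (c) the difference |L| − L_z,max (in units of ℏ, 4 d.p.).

K corresponds to l = 7.
cos θ_min = 7/√56, so θ_min ≈ 20.70°.
For m_l = 1: cos θ = 1/√56, θ ≈ 82.32°.
|L| − L_z,max = (2√14 − 7)ℏ ≈ 0.4833ℏ.

θ_min ≈ 20.70°; θ(m_l=1) ≈ 82.32°; |L|−L_z,max ≈ 0.4833ℏ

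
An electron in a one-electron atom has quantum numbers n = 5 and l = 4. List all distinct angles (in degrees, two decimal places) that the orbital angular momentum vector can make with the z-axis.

θ ∈ {26.57°, 47.87°, 63.43°, 77.08°, 90.00°, 102.92°, 116.57°, 132.13°, 153.43°}

|L| = √(l(l+1)) ℏ = 2√5 ℏ.
cos θ = m_l/√20 for each m_l ∈ {-4, -3, -2, -1, 0, 1, 2, 3, 4}.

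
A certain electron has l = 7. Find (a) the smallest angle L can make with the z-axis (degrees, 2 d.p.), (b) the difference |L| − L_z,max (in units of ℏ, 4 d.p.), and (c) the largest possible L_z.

θ_min ≈ 20.70°; |L|−L_z,max ≈ 0.4833ℏ; L_z,max = 7ℏ

cos θ_min = 7/√56, so θ_min ≈ 20.70°.
|L| − L_z,max = (2√14 − 7)ℏ ≈ 0.4833ℏ.
L_z,max = lℏ = 7ℏ.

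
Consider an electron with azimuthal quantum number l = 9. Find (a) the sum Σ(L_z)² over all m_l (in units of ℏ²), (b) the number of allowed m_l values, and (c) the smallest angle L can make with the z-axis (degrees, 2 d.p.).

Σ m_l² = 570, so Σ(L_z)² = 570 ℏ².
There are 2l+1 = 19 values of m_l.
cos θ_min = 9/√90, so θ_min ≈ 18.43°.

Σ(L_z)² = 570 ℏ²; 19 values; θ_min ≈ 18.43°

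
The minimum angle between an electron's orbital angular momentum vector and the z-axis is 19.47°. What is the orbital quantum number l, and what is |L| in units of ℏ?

l = 8, |L| = 6√2 ℏ ≈ 8.485ℏ

At minimum angle, m_l = l, so cos θ = l/√(l(l+1)); cos²θ = l/(l+1) = 0.8889.
Solving: l = 8.
Then |L| = ℏ√(8·9) = 6√2 ℏ.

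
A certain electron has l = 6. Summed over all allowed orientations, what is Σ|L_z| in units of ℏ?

Σ|L_z| = 42 ℏ

The allowed m_l values are -6, -5, -4, -3, -2, -1, 0, 1, 2, 3, 4, 5, 6.
Σ|m_l| = 2·6(6+1)/2 = 42.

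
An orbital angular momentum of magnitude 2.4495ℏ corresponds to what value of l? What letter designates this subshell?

|L| = ℏ√(l(l+1)), so l(l+1) = 6.
Solving: l = 2.

l = 2 (d orbital)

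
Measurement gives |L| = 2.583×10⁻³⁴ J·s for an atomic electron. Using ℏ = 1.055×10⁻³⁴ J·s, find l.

l = 2

Dividing by ℏ: |L|/ℏ ≈ 2.448.
(|L|/ℏ)² = l(l+1) ≈ 5.99 ⇒ l = 2.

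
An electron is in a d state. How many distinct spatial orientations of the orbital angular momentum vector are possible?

5

For a d orbital, l = 2.
The number of m_l values is 2l + 1 = 2·2 + 1 = 5.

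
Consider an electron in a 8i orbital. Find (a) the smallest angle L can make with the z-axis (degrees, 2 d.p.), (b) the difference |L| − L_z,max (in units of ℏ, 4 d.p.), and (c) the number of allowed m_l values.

The 8i subshell has l = 6.
cos θ_min = 6/√42, so θ_min ≈ 22.21°.
|L| − L_z,max = (√42 − 6)ℏ ≈ 0.4807ℏ.
There are 2l+1 = 13 values of m_l.

θ_min ≈ 22.21°; |L|−L_z,max ≈ 0.4807ℏ; 13 values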